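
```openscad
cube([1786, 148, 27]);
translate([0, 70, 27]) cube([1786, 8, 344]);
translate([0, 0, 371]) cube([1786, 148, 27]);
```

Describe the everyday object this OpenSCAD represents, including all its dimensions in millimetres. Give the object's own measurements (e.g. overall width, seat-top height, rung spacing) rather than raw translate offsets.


An I-beam lying along x, 1786 mm long. Overall section height 398 mm. Two flanges 148 mm wide (y) and 27 mm thick, one on the floor and one at the top; a web 8 mm thick runs between them, centred on the flange width.


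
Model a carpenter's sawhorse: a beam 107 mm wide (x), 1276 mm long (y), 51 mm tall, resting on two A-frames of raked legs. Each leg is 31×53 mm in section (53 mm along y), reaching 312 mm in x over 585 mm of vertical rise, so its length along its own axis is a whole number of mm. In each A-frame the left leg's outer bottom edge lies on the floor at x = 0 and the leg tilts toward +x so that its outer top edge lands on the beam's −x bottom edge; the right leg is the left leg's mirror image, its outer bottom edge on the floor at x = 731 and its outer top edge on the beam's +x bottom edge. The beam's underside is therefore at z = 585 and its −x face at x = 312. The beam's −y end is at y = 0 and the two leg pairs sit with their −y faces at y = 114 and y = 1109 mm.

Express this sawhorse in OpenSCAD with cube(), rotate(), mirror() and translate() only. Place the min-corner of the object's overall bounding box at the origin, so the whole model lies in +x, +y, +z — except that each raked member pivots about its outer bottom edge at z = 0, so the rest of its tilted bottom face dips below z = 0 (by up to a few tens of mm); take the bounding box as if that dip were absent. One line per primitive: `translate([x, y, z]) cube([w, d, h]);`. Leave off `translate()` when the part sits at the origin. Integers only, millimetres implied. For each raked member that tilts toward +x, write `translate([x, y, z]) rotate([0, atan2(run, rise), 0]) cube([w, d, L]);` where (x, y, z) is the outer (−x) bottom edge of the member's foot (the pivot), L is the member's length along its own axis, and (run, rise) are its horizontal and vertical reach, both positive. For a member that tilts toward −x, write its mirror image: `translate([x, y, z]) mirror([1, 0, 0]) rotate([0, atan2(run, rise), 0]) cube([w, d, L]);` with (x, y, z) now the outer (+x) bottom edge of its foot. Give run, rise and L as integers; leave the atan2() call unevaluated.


// leg length = √(312² + 585²) = 663
// right-leg outer foot x = 2·312 + 107 = 731
// beam min-corner = (312, 0, 585)
translate([312, 0, 585]) cube([107, 1276, 51]);
translate([0, 114, 0]) rotate([0, atan2(312, 585), 0]) cube([31, 53, 663]);
translate([731, 114, 0]) mirror([1, 0, 0]) rotate([0, atan2(312, 585), 0]) cube([31, 53, 663]);
translate([0, 1109, 0]) rotate([0, atan2(312, 585), 0]) cube([31, 53, 663]);
translate([731, 1109, 0]) mirror([1, 0, 0]) rotate([0, atan2(312, 585), 0]) cube([31, 53, 663]);


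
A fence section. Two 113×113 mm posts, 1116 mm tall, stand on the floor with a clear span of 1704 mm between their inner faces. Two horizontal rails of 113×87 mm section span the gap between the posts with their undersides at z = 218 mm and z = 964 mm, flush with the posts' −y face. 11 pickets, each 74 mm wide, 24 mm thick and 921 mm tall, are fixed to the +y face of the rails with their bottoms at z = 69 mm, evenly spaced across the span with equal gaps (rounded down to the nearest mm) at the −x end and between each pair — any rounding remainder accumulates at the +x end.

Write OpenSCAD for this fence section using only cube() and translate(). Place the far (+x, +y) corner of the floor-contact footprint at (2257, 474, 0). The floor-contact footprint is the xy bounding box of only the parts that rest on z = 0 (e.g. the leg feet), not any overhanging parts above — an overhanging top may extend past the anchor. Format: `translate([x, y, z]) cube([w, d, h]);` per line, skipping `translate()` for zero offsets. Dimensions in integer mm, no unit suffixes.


translate([327, 361, 0]) cube([113, 113, 1116]);
translate([2144, 361, 0]) cube([113, 113, 1116]);
translate([440, 361, 218]) cube([1704, 113, 87]);
translate([440, 361, 964]) cube([1704, 113, 87]);
translate([514, 474, 69]) cube([74, 24, 921]);
translate([662, 474, 69]) cube([74, 24, 921]);
translate([810, 474, 69]) cube([74, 24, 921]);
translate([958, 474, 69]) cube([74, 24, 921]);
translate([1106, 474, 69]) cube([74, 24, 921]);
translate([1254, 474, 69]) cube([74, 24, 921]);
translate([1402, 474, 69]) cube([74, 24, 921]);
translate([1550, 474, 69]) cube([74, 24, 921]);
translate([1698, 474, 69]) cube([74, 24, 921]);
translate([1846, 474, 69]) cube([74, 24, 921]);
translate([1994, 474, 69]) cube([74, 24, 921]);


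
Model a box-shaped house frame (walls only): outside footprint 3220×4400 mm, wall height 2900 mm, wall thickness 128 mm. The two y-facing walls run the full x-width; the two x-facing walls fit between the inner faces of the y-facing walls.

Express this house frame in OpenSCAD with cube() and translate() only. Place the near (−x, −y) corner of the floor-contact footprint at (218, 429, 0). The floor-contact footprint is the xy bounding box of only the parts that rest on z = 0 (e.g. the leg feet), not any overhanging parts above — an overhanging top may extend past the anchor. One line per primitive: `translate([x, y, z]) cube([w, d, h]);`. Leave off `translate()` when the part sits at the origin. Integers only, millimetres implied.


translate([218, 429, 0]) cube([3220, 128, 2900]);
translate([218, 4701, 0]) cube([3220, 128, 2900]);
translate([218, 557, 0]) cube([128, 4144, 2900]);
translate([3310, 557, 0]) cube([128, 4144, 2900]);


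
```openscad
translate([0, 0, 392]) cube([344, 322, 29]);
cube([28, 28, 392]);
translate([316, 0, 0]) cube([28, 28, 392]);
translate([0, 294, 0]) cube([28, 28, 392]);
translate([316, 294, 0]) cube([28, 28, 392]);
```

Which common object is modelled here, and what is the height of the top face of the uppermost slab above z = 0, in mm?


A stool. The seat height is 421 mm.

A 344×322×29 slab at z = 392 on four corner posts — a stool. The seat top is 392 + 29 = 421 mm.


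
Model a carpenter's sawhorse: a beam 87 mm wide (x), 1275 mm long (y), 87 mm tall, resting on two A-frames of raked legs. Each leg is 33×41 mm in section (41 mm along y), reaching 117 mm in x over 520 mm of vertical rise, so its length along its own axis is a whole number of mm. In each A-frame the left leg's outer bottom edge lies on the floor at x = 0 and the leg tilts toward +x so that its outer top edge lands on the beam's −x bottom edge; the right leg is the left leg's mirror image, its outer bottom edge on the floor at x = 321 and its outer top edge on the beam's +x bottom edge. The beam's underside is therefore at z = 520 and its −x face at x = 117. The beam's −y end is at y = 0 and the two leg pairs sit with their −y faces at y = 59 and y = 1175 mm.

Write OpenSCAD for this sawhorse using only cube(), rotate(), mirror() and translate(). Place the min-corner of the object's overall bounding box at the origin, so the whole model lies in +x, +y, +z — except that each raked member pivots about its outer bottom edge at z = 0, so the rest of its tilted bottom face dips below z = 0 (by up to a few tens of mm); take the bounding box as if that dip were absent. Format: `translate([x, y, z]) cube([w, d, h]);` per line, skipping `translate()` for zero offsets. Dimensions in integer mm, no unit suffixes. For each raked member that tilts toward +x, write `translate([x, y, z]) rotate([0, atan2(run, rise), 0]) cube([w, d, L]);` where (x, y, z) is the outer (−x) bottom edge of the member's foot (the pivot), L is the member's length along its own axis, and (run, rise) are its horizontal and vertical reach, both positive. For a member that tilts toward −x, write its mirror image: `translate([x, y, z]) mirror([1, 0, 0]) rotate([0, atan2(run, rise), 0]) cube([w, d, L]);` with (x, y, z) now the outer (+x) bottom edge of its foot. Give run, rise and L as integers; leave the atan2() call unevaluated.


// leg length = √(117² + 520²) = 533
// right-leg outer foot x = 2·117 + 87 = 321
// beam min-corner = (117, 0, 520)
translate([117, 0, 520]) cube([87, 1275, 87]);
translate([0, 59, 0]) rotate([0, atan2(117, 520), 0]) cube([33, 41, 533]);
translate([321, 59, 0]) mirror([1, 0, 0]) rotate([0, atan2(117, 520), 0]) cube([33, 41, 533]);
translate([0, 1175, 0]) rotate([0, atan2(117, 520), 0]) cube([33, 41, 533]);
translate([321, 1175, 0]) mirror([1, 0, 0]) rotate([0, atan2(117, 520), 0]) cube([33, 41, 533]);


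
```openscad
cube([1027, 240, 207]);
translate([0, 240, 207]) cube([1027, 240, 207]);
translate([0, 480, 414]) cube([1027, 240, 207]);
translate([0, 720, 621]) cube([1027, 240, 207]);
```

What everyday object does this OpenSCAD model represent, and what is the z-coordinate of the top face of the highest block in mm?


A staircase. The total rise is 828 mm.

4 identical blocks, each offset up and back from the previous — a staircase. Each step is 207 mm tall and there are 4 of them, so the total rise is 4 × 207 = 828 mm.


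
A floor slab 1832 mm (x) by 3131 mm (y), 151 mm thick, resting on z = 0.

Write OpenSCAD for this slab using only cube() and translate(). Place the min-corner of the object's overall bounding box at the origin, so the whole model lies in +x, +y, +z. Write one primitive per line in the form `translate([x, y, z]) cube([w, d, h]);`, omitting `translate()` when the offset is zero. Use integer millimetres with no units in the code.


cube([1832, 3131, 151]);


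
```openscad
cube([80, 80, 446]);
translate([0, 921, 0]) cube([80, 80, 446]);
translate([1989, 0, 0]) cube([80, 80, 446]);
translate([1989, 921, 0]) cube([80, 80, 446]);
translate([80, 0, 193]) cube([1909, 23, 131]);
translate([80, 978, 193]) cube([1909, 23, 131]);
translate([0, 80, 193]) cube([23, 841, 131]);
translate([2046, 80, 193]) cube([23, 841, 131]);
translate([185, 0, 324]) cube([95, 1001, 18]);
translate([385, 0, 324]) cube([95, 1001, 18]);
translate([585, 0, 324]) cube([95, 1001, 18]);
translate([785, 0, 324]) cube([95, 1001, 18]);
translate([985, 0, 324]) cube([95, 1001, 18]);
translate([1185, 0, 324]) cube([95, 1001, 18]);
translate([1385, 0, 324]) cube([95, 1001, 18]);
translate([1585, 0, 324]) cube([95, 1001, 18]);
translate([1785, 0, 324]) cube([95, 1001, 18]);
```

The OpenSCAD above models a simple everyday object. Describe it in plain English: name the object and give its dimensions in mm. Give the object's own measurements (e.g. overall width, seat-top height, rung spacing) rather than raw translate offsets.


A bed frame 2069 mm long (x) by 1001 mm wide (y). Four 80×80 mm corner posts, 446 mm tall, at the corners of the footprint. Four rails of 23 mm thickness and 131 mm height run between adjacent posts with their undersides at z = 193 mm, their outer faces flush with the outside of the frame (the two x-running rails run between the posts' inner faces; the two y-running rails run between the posts' inner faces). 9 slats, each 95 mm wide (x) and 18 mm thick, lie across the top of the two x-running rails, running the full 1001 mm width of the frame in y; along x they sit between the end posts with a 105 mm gap after the −x posts and between neighbouring slats, leaving 109 mm before the +x posts.


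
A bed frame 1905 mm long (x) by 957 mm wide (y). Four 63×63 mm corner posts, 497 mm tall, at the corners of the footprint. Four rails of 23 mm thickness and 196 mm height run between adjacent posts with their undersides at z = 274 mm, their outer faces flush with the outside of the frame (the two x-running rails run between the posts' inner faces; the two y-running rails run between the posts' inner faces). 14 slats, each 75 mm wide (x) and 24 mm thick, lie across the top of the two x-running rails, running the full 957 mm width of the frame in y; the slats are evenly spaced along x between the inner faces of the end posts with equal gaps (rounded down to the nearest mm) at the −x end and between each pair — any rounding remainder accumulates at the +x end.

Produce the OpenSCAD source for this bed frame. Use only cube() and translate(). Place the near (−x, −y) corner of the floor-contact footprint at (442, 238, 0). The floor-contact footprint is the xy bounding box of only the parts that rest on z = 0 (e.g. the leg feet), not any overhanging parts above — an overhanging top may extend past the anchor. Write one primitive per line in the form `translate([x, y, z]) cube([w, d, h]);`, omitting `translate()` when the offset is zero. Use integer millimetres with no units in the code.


translate([442, 238, 0]) cube([63, 63, 497]);
translate([442, 1132, 0]) cube([63, 63, 497]);
translate([2284, 238, 0]) cube([63, 63, 497]);
translate([2284, 1132, 0]) cube([63, 63, 497]);
translate([505, 238, 274]) cube([1779, 23, 196]);
translate([505, 1172, 274]) cube([1779, 23, 196]);
translate([442, 301, 274]) cube([23, 831, 196]);
translate([2324, 301, 274]) cube([23, 831, 196]);
translate([553, 238, 470]) cube([75, 957, 24]);
translate([676, 238, 470]) cube([75, 957, 24]);
translate([799, 238, 470]) cube([75, 957, 24]);
translate([922, 238, 470]) cube([75, 957, 24]);
translate([1045, 238, 470]) cube([75, 957, 24]);
translate([1168, 238, 470]) cube([75, 957, 24]);
translate([1291, 238, 470]) cube([75, 957, 24]);
translate([1414, 238, 470]) cube([75, 957, 24]);
translate([1537, 238, 470]) cube([75, 957, 24]);
translate([1660, 238, 470]) cube([75, 957, 24]);
translate([1783, 238, 470]) cube([75, 957, 24]);
translate([1906, 238, 470]) cube([75, 957, 24]);
translate([2029, 238, 470]) cube([75, 957, 24]);
translate([2152, 238, 470]) cube([75, 957, 24]);


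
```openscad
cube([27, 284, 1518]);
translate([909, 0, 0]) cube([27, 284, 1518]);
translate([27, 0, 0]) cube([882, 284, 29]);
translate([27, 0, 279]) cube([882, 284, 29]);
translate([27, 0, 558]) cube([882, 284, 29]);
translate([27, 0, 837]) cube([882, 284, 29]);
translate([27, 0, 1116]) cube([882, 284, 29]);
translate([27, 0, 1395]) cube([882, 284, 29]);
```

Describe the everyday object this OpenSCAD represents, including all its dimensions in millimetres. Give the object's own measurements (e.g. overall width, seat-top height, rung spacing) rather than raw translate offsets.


An open bookshelf. Two side panels, each 27 mm thick, 284 mm deep and 1518 mm tall, stand 936 mm apart (outside-to-outside). Between them sit 6 shelves, each 29 mm thick and 284 mm deep, spanning the full gap between the sides. The bottom shelf rests on the floor (its underside at z = 0) and the clear gap between one shelf's top and the next shelf's underside is 250 mm.


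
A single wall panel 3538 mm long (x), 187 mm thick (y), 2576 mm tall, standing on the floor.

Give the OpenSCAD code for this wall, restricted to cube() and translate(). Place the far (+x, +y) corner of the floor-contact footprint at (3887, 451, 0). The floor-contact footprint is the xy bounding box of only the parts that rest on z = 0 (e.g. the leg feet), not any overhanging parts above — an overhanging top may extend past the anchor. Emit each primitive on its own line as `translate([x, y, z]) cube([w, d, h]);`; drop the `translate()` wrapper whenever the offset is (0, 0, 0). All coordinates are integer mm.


translate([349, 264, 0]) cube([3538, 187, 2576]);


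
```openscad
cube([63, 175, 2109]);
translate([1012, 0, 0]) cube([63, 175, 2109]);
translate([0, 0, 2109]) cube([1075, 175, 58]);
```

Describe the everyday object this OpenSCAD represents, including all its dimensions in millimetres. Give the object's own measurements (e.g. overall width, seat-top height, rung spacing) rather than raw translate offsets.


A door frame. The clear opening is 949 mm wide and 2109 mm high. Two 63 mm wide jambs, 175 mm deep, stand either side of the opening from the floor to the top of the opening. A 58 mm thick head sits across the top of both jambs, spanning the full outside width of the frame.


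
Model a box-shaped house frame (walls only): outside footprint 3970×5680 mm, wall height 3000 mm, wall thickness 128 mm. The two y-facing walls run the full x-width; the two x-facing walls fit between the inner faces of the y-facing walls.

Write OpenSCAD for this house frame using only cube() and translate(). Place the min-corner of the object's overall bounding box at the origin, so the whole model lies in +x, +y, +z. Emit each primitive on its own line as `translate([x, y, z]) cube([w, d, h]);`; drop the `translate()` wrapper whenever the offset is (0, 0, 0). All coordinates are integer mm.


cube([3970, 128, 3000]);
translate([0, 5552, 0]) cube([3970, 128, 3000]);
translate([0, 128, 0]) cube([128, 5424, 3000]);
translate([3842, 128, 0]) cube([128, 5424, 3000]);


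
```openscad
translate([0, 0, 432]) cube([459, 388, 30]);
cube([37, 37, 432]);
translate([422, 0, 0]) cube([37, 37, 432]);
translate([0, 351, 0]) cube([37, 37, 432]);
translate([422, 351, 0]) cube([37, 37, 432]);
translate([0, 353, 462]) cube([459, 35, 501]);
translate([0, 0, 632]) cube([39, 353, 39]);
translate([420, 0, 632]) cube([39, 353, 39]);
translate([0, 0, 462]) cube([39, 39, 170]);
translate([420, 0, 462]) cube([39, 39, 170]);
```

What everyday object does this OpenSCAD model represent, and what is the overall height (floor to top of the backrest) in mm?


A chair. The overall height is 963 mm.

A slab on four corner posts with a tall panel at the back — a chair. The seat slab sits at z = 432 with thickness 30, and the 501 mm backrest starts at the seat top, so the overall height is 432 + 30 + 501 = 963 mm.


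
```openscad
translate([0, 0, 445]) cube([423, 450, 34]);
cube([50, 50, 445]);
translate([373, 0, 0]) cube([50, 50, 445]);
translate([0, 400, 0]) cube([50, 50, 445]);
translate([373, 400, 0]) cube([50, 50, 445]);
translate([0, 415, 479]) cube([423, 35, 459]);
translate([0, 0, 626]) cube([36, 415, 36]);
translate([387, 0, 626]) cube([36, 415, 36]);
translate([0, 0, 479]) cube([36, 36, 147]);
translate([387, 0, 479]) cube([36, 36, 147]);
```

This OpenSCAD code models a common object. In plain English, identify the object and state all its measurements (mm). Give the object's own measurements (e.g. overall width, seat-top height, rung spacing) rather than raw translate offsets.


A chair. The seat is a 423×450×34 mm slab with its top at z = 479 mm, on four 50×50 mm corner legs (flush with the seat edges, standing on z = 0). A flat backrest 35 mm thick, 459 mm tall, spans the full seat width and rises from the seat top along its +y edge, rear face flush with the rear of the seat. Two armrests of 36×36 mm section run along each side from the seat's front edge to the front of the backrest, top faces 183 mm above the seat top and outer faces flush with the seat's x-edges; a 36×36 mm post under the front of each armrest stands on the seat at the front corner.


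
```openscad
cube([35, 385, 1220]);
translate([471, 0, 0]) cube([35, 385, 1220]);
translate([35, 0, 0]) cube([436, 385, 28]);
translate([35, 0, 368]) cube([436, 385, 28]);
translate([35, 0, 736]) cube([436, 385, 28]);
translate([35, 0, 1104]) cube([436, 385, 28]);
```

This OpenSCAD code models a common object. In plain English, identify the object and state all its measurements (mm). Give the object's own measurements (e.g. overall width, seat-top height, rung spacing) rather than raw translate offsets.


An open bookshelf. Two side panels, each 35 mm thick, 385 mm deep and 1220 mm tall, stand 506 mm apart (outside-to-outside). Between them sit 4 shelves, each 28 mm thick and 385 mm deep, spanning the full gap between the sides. The bottom shelf rests on the floor (its underside at z = 0) and the clear gap between one shelf's top and the next shelf's underside is 340 mm.


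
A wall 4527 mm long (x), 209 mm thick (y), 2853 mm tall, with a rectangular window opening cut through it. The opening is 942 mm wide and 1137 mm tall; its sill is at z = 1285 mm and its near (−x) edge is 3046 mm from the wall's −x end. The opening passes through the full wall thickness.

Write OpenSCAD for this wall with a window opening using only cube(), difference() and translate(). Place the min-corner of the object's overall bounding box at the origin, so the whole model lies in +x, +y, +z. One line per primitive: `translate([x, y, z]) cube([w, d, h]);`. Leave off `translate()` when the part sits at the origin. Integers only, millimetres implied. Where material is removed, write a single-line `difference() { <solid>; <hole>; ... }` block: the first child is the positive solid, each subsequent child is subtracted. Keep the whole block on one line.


difference() { cube([4527, 209, 2853]); translate([3046, 0, 1285]) cube([942, 209, 1137]); }


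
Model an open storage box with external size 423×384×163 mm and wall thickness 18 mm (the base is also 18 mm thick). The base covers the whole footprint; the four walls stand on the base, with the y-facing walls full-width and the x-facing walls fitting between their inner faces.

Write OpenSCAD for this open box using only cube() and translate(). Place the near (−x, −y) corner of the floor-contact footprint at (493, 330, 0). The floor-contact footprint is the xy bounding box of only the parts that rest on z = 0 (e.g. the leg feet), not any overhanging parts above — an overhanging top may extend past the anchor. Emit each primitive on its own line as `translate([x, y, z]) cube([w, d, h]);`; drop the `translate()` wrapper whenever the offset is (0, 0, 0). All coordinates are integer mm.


translate([493, 330, 0]) cube([423, 384, 18]);
translate([493, 330, 18]) cube([423, 18, 145]);
translate([493, 696, 18]) cube([423, 18, 145]);
translate([493, 348, 18]) cube([18, 348, 145]);
translate([898, 348, 18]) cube([18, 348, 145]);


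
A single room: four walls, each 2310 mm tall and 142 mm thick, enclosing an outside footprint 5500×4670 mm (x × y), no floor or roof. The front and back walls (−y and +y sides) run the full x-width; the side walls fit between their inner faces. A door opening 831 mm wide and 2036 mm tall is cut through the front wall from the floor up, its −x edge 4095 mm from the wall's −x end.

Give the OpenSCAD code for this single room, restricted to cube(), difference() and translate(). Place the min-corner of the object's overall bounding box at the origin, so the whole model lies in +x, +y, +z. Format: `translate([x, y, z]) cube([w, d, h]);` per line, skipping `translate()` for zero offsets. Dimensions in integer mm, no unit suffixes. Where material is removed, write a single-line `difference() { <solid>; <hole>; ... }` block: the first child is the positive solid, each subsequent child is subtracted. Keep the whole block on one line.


difference() { cube([5500, 142, 2310]); translate([4095, 0, 0]) cube([831, 142, 2036]); }
translate([0, 4528, 0]) cube([5500, 142, 2310]);
translate([0, 142, 0]) cube([142, 4386, 2310]);
translate([5358, 142, 0]) cube([142, 4386, 2310]);


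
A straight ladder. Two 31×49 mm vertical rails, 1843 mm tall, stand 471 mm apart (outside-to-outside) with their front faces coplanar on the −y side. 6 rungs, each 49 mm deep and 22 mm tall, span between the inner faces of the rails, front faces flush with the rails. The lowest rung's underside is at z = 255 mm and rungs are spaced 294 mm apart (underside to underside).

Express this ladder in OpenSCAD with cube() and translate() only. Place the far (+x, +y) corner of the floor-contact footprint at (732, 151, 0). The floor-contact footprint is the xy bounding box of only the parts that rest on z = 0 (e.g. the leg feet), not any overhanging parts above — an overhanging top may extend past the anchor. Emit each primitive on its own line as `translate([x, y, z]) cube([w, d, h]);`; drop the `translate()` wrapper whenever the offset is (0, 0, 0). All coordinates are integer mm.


translate([261, 102, 0]) cube([31, 49, 1843]);
translate([701, 102, 0]) cube([31, 49, 1843]);
translate([292, 102, 255]) cube([409, 49, 22]);
translate([292, 102, 549]) cube([409, 49, 22]);
translate([292, 102, 843]) cube([409, 49, 22]);
translate([292, 102, 1137]) cube([409, 49, 22]);
translate([292, 102, 1431]) cube([409, 49, 22]);
translate([292, 102, 1725]) cube([409, 49, 22]);


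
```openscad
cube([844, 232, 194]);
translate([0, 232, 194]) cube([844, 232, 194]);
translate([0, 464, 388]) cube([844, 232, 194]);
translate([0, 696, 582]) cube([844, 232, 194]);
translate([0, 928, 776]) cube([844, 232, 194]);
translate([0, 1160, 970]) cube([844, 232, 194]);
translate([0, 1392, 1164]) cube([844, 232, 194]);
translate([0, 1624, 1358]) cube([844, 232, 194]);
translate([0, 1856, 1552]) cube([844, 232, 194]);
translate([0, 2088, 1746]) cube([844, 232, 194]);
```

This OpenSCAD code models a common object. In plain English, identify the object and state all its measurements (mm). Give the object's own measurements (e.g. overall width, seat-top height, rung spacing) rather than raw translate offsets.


A straight staircase of 10 solid steps. Each step is 844 mm wide (x), 232 mm deep (y, the going) and 194 mm tall (the rise). The first step rests on the floor; each subsequent step sits one going further in +y and one rise higher in +z, directly behind and above the previous step with no overlap.


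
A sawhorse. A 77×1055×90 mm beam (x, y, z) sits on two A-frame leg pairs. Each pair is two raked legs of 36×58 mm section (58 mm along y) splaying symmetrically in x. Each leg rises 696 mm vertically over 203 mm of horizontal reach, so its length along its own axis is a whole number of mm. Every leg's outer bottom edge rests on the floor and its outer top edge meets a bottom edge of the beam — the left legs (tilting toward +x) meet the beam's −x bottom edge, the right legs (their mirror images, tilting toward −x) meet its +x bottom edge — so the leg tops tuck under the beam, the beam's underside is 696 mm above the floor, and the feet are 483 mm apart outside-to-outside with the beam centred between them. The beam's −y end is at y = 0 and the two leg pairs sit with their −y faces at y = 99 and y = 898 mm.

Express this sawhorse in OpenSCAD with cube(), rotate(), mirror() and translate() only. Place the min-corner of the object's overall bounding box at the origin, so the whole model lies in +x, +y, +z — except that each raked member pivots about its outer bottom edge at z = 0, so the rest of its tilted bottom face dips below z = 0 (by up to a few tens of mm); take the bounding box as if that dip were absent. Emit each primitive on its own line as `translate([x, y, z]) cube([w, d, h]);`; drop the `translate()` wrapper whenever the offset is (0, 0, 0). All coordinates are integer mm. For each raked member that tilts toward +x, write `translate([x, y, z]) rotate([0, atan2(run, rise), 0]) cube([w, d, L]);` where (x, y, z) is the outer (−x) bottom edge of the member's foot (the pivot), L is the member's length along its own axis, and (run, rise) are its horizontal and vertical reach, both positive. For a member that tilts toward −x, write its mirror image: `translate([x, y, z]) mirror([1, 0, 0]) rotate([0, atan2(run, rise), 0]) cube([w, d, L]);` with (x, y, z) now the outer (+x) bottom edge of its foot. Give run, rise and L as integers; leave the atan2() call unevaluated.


// leg length = √(203² + 696²) = 725
// right-leg outer foot x = 2·203 + 77 = 483
// beam min-corner = (203, 0, 696)
translate([203, 0, 696]) cube([77, 1055, 90]);
translate([0, 99, 0]) rotate([0, atan2(203, 696), 0]) cube([36, 58, 725]);
translate([483, 99, 0]) mirror([1, 0, 0]) rotate([0, atan2(203, 696), 0]) cube([36, 58, 725]);
translate([0, 898, 0]) rotate([0, atan2(203, 696), 0]) cube([36, 58, 725]);
translate([483, 898, 0]) mirror([1, 0, 0]) rotate([0, atan2(203, 696), 0]) cube([36, 58, 725]);


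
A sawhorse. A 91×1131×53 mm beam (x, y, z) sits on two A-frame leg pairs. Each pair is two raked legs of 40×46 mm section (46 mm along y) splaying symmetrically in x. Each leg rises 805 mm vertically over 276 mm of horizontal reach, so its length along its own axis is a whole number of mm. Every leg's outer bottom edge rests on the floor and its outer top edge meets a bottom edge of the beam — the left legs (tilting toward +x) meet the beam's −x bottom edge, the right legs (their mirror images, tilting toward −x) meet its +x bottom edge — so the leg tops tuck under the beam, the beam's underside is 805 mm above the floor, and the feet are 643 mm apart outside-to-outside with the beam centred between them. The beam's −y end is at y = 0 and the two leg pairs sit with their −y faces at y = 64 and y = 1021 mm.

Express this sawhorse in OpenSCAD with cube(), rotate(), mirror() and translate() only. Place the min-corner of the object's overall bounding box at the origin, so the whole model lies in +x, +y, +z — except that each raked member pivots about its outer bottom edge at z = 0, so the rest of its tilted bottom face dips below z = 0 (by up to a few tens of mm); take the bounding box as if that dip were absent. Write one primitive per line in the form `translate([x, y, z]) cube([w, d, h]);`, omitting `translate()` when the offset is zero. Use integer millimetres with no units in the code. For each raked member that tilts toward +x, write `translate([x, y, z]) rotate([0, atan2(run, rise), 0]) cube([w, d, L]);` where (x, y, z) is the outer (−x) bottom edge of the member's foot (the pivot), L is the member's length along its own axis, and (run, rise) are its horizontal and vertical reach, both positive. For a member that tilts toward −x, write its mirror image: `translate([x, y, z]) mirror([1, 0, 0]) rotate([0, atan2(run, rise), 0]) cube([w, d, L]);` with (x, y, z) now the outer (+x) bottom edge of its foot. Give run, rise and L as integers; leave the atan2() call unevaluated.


translate([276, 0, 805]) cube([91, 1131, 53]);
translate([0, 64, 0]) rotate([0, atan2(276, 805), 0]) cube([40, 46, 851]);
translate([643, 64, 0]) mirror([1, 0, 0]) rotate([0, atan2(276, 805), 0]) cube([40, 46, 851]);
translate([0, 1021, 0]) rotate([0, atan2(276, 805), 0]) cube([40, 46, 851]);
translate([643, 1021, 0]) mirror([1, 0, 0]) rotate([0, atan2(276, 805), 0]) cube([40, 46, 851]);


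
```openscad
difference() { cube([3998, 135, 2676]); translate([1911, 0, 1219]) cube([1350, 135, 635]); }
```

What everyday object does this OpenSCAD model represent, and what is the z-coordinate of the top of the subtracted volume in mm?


A wall with a window opening. The window head height is 1854 mm.

A wall with a rectangular opening subtracted — a window. Sill at z = 1219, opening 635 mm tall, so the head is at 1219 + 635 = 1854 mm.


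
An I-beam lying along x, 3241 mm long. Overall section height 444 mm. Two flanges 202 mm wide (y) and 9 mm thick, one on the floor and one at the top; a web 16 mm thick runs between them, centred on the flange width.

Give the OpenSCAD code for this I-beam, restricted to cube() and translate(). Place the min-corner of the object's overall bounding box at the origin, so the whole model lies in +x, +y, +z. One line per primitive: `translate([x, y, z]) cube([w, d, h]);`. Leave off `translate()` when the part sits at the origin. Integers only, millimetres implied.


cube([3241, 202, 9]);
translate([0, 93, 9]) cube([3241, 16, 426]);
translate([0, 0, 435]) cube([3241, 202, 9]);


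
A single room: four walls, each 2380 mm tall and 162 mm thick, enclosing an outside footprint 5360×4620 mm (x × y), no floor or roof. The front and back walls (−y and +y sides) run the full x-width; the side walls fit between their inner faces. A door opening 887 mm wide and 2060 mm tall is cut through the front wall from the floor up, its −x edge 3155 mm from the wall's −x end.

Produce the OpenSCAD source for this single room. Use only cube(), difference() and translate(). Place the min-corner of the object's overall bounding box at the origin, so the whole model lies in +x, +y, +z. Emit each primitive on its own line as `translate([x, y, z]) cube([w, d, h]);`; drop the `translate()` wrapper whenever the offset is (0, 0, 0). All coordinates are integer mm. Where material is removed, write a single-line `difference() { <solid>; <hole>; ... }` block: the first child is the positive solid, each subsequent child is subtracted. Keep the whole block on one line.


difference() { cube([5360, 162, 2380]); translate([3155, 0, 0]) cube([887, 162, 2060]); }
translate([0, 4458, 0]) cube([5360, 162, 2380]);
translate([0, 162, 0]) cube([162, 4296, 2380]);
translate([5198, 162, 0]) cube([162, 4296, 2380]);


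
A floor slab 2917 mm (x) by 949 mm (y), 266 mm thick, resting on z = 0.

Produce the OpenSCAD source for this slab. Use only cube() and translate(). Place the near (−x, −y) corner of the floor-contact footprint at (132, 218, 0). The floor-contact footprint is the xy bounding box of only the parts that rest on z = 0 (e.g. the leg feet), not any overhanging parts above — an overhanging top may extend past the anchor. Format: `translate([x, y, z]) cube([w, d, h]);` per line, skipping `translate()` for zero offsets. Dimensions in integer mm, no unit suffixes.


translate([132, 218, 0]) cube([2917, 949, 266]);


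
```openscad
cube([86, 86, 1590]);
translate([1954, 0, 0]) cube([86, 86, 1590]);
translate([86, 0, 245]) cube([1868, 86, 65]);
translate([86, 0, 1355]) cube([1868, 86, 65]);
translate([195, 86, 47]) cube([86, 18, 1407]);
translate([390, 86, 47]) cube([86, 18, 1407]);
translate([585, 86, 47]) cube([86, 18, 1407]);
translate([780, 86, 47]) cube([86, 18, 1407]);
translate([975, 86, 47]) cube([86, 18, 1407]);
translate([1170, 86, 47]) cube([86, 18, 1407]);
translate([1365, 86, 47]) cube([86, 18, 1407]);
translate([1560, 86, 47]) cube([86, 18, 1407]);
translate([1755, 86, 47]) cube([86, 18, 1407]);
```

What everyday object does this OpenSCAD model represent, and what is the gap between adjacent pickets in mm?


A fence section. The picket gap is 109 mm.

Two posts, two rails, 9 pickets — a fence section. Span 1868 mm holds 9 pickets of 86 mm with 10 equal gaps: ⌊(1868 − 9·86) / 10⌋ = 109 mm.


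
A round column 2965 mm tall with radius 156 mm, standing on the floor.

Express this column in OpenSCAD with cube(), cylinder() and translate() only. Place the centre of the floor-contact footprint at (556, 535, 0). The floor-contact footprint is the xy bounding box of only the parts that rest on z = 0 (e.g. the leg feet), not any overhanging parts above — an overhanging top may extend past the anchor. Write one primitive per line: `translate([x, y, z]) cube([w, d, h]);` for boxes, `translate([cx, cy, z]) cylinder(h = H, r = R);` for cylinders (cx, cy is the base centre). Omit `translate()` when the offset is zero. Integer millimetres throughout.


translate([556, 535, 0]) cylinder(h = 2965, r = 156);


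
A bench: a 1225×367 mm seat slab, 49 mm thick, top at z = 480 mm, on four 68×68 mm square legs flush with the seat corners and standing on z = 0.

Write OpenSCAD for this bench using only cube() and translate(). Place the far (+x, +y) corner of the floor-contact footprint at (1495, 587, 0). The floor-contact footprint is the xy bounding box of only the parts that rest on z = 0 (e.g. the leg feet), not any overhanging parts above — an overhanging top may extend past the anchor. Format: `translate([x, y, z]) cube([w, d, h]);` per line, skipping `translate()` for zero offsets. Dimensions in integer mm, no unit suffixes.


translate([270, 220, 431]) cube([1225, 367, 49]);
translate([270, 220, 0]) cube([68, 68, 431]);
translate([270, 519, 0]) cube([68, 68, 431]);
translate([1427, 220, 0]) cube([68, 68, 431]);
translate([1427, 519, 0]) cube([68, 68, 431]);


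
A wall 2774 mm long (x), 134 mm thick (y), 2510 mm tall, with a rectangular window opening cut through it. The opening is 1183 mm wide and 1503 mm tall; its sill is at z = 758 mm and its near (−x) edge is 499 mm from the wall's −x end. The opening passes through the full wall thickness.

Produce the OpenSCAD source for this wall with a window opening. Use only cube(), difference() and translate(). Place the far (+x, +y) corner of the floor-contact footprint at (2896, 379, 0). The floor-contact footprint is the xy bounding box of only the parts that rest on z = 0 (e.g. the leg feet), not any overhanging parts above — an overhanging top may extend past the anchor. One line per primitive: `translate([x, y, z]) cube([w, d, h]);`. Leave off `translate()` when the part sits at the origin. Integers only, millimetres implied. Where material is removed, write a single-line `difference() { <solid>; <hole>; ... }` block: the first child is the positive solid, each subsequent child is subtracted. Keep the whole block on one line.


difference() { translate([122, 245, 0]) cube([2774, 134, 2510]); translate([621, 245, 758]) cube([1183, 134, 1503]); }


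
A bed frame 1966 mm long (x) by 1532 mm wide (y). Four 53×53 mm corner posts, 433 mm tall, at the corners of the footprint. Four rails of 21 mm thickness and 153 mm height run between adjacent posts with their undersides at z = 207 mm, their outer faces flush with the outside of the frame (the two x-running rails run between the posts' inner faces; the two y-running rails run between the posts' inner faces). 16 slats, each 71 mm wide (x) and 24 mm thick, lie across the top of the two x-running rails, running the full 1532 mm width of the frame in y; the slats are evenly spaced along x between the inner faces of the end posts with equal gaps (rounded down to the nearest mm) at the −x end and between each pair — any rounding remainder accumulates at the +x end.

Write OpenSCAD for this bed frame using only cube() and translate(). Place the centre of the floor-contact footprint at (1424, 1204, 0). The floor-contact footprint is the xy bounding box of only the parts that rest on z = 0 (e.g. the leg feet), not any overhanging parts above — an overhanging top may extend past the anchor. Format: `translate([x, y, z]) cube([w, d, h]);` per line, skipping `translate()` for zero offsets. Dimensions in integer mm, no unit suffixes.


// slat z = rail_z + rail_h = 207 + 153 = 360
// slat gap = ⌊(1860 − 16·71) / 17⌋ = 42
translate([441, 438, 0]) cube([53, 53, 433]);
translate([441, 1917, 0]) cube([53, 53, 433]);
translate([2354, 438, 0]) cube([53, 53, 433]);
translate([2354, 1917, 0]) cube([53, 53, 433]);
translate([494, 438, 207]) cube([1860, 21, 153]);
translate([494, 1949, 207]) cube([1860, 21, 153]);
translate([441, 491, 207]) cube([21, 1426, 153]);
translate([2386, 491, 207]) cube([21, 1426, 153]);
translate([536, 438, 360]) cube([71, 1532, 24]);
translate([649, 438, 360]) cube([71, 1532, 24]);
translate([762, 438, 360]) cube([71, 1532, 24]);
translate([875, 438, 360]) cube([71, 1532, 24]);
translate([988, 438, 360]) cube([71, 1532, 24]);
translate([1101, 438, 360]) cube([71, 1532, 24]);
translate([1214, 438, 360]) cube([71, 1532, 24]);
translate([1327, 438, 360]) cube([71, 1532, 24]);
translate([1440, 438, 360]) cube([71, 1532, 24]);
translate([1553, 438, 360]) cube([71, 1532, 24]);
translate([1666, 438, 360]) cube([71, 1532, 24]);
translate([1779, 438, 360]) cube([71, 1532, 24]);
translate([1892, 438, 360]) cube([71, 1532, 24]);
translate([2005, 438, 360]) cube([71, 1532, 24]);
translate([2118, 438, 360]) cube([71, 1532, 24]);
translate([2231, 438, 360]) cube([71, 1532, 24]);


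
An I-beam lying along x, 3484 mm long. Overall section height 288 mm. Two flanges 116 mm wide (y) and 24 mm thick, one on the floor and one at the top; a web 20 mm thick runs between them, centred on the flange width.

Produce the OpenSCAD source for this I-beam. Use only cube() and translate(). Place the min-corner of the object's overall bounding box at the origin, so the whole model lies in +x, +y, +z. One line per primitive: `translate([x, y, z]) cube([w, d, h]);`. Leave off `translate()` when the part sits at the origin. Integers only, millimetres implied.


cube([3484, 116, 24]);
translate([0, 48, 24]) cube([3484, 20, 240]);
translate([0, 0, 264]) cube([3484, 116, 24]);


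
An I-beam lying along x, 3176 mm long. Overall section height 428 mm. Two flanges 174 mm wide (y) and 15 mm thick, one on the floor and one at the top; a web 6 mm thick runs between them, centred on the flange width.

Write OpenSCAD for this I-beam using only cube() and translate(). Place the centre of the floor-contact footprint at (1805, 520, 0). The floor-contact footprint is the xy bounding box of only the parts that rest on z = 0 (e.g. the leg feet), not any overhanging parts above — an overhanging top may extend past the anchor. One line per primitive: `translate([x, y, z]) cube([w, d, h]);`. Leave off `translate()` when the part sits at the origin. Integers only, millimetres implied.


translate([217, 433, 0]) cube([3176, 174, 15]);
translate([217, 517, 15]) cube([3176, 6, 398]);
translate([217, 433, 413]) cube([3176, 174, 15]);
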